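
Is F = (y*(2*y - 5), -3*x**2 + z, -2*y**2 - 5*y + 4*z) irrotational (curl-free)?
No, ∇×F = (-4*y - 6, 0, -6*x - 4*y + 5)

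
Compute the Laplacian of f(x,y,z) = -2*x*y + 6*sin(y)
-6*sin(y)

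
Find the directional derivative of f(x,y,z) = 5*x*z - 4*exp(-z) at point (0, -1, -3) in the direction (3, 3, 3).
sqrt(3)*(-15 + 4*exp(3))/3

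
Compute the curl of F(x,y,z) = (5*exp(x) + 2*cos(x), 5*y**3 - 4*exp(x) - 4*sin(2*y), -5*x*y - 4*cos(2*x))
(-5*x, 5*y - 8*sin(2*x), -4*exp(x))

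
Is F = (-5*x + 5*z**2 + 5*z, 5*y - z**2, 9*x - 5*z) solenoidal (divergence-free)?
No, ∇·F = -5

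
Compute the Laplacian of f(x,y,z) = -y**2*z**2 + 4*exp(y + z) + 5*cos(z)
-2*y**2 - 2*z**2 + 8*exp(y + z) - 5*cos(z)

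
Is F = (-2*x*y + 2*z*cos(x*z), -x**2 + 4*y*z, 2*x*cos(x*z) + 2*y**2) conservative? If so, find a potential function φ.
Yes, F is conservative. φ = -x**2*y + 2*y**2*z + 2*sin(x*z)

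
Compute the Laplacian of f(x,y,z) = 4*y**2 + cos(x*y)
-x**2*cos(x*y) - y**2*cos(x*y) + 8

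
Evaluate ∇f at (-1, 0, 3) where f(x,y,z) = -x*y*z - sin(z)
(0, 3, -cos(3))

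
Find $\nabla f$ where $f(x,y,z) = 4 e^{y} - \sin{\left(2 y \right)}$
(0, 4*exp(y) - 2*cos(2*y), 0)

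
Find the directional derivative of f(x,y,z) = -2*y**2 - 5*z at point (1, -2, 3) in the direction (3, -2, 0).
-16*sqrt(13)/13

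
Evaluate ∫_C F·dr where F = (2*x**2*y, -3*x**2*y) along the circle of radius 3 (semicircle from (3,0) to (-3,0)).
-81*pi/4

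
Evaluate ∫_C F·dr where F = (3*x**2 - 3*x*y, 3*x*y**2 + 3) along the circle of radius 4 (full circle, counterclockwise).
192*pi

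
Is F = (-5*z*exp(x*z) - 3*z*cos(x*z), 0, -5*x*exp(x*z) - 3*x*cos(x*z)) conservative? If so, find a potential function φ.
Yes, F is conservative. φ = -5*exp(x*z) - 3*sin(x*z)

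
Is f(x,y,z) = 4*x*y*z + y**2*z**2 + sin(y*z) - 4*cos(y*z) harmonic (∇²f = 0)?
No, ∇²f = (y**2 + z**2)*(-sin(y*z) + 4*cos(y*z) + 2)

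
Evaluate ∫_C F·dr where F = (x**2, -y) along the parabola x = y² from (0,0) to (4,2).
58/3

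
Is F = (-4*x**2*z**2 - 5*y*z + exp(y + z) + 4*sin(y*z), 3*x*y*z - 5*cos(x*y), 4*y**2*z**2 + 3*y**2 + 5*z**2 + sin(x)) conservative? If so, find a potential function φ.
No, ∇×F = (y*(-3*x + 8*z**2 + 6), -8*x**2*z + 4*y*cos(y*z) - 5*y + exp(y + z) - cos(x), 3*y*z + 5*y*sin(x*y) - 4*z*cos(y*z) + 5*z - exp(y + z)) ≠ 0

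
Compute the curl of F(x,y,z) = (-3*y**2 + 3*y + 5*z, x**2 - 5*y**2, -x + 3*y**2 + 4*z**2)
(6*y, 6, 2*x + 6*y - 3)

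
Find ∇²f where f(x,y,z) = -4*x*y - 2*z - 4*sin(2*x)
16*sin(2*x)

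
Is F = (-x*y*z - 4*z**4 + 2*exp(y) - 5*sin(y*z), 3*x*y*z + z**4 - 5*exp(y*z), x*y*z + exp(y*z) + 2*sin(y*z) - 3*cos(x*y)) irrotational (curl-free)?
No, ∇×F = (-3*x*y + x*z + 3*x*sin(x*y) + 5*y*exp(y*z) - 4*z**3 + z*exp(y*z) + 2*z*cos(y*z), -x*y - y*z - 3*y*sin(x*y) - 5*y*cos(y*z) - 16*z**3, x*z + 3*y*z + 5*z*cos(y*z) - 2*exp(y))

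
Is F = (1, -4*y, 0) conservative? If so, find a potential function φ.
Yes, F is conservative. φ = x - 2*y**2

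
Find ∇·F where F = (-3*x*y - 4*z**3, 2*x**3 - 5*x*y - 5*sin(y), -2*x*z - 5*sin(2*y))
-7*x - 3*y - 5*cos(y)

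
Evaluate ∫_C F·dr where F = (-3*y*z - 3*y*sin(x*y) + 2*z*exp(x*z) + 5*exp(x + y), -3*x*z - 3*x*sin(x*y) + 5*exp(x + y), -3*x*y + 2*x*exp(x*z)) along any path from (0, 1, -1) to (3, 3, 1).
-32 - 5*E + 3*cos(9) + 2*exp(3) + 5*exp(6)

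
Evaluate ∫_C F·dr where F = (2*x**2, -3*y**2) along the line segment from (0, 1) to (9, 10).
-513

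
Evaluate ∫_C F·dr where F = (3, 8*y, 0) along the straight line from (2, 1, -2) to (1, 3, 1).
29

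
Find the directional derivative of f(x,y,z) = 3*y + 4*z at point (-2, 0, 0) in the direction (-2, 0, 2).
2*sqrt(2)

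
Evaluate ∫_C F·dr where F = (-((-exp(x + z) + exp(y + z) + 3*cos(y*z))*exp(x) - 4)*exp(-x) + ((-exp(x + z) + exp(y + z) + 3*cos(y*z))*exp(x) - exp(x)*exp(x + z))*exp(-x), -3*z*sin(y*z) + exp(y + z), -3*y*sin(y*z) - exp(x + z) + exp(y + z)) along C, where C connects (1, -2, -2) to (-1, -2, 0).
-cosh(4) - 8*sinh(1) - sinh(2) - 3*cos(4) + 3 + cosh(2) + sinh(4)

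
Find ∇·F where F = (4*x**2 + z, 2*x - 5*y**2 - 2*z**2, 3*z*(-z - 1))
8*x - 10*y - 6*z - 3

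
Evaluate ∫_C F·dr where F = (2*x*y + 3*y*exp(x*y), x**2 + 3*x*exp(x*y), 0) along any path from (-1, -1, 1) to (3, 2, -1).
-3*E + 19 + 3*exp(6)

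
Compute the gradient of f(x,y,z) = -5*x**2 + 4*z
(-10*x, 0, 4)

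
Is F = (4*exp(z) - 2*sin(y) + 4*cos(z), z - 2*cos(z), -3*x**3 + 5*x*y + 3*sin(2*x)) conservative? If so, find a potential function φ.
No, ∇×F = (5*x - 2*sin(z) - 1, 9*x**2 - 5*y + 4*exp(z) - 4*sin(z) - 6*cos(2*x), 2*cos(y)) ≠ 0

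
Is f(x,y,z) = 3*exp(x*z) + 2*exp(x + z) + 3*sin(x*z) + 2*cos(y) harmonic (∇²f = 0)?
No, ∇²f = 3*x**2*exp(x*z) - 3*x**2*sin(x*z) + 3*z**2*exp(x*z) - 3*z**2*sin(x*z) + 4*exp(x + z) - 2*cos(y)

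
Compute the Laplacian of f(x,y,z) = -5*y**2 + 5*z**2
0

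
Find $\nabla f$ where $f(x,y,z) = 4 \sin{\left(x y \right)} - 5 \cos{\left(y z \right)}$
(4*y*cos(x*y), 4*x*cos(x*y) + 5*z*sin(y*z), 5*y*sin(y*z))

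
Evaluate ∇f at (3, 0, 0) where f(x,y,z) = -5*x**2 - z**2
(-30, 0, 0)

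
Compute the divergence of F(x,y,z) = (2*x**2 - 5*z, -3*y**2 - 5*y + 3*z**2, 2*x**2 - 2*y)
4*x - 6*y - 5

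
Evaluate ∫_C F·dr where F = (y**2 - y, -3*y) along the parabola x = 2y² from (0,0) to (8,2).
-2/3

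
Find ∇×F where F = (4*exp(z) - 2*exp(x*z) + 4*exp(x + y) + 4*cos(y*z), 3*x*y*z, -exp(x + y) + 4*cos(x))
(-3*x*y - exp(x + y), -2*x*exp(x*z) - 4*y*sin(y*z) + 4*exp(z) + exp(x + y) + 4*sin(x), 3*y*z + 4*z*sin(y*z) - 4*exp(x + y))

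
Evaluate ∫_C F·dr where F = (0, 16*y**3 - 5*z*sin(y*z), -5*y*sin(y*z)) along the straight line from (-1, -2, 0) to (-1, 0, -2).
-64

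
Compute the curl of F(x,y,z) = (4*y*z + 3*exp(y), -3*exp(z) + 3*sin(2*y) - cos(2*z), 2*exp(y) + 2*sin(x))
(2*exp(y) + 3*exp(z) - 2*sin(2*z), 4*y - 2*cos(x), -4*z - 3*exp(y))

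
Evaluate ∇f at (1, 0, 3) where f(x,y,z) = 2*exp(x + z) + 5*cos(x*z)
(-15*sin(3) + 2*exp(4), 0, -5*sin(3) + 2*exp(4))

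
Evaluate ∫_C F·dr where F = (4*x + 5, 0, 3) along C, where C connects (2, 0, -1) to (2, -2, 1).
6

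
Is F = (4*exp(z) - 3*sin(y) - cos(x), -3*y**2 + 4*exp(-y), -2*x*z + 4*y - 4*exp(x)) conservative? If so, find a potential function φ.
No, ∇×F = (4, 2*z + 4*exp(x) + 4*exp(z), 3*cos(y)) ≠ 0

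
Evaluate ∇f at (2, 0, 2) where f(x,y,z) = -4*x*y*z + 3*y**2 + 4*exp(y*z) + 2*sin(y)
(0, -6, 0)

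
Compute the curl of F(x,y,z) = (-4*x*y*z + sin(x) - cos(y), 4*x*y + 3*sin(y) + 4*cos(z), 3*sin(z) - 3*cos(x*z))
(4*sin(z), -4*x*y - 3*z*sin(x*z), 4*x*z + 4*y - sin(y))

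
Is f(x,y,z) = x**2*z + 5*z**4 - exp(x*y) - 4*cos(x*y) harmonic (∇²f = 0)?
No, ∇²f = x**2*(-exp(x*y) + 4*cos(x*y)) - y**2*exp(x*y) + 4*y**2*cos(x*y) + 60*z**2 + 2*z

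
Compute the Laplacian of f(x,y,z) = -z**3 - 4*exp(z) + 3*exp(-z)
-6*z - 4*exp(z) + 3*exp(-z)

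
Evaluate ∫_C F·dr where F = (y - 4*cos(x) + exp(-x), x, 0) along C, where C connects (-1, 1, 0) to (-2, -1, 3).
-exp(2) - 4*sin(1) + E + 3 + 4*sin(2)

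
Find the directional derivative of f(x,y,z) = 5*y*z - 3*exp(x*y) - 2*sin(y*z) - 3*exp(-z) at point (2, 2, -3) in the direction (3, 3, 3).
sqrt(3)*(-12*exp(4) - 5 + 2*cos(6) + 3*exp(3))/3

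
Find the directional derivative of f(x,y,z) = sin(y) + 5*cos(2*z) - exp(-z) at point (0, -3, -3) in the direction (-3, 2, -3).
sqrt(22)*(-3*exp(3) + 2*cos(3) - 30*sin(6))/22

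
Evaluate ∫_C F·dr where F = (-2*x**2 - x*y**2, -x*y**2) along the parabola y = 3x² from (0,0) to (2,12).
-22864/21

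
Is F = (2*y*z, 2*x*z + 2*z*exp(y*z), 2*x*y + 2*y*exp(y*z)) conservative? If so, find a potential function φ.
Yes, F is conservative. φ = 2*x*y*z + 2*exp(y*z)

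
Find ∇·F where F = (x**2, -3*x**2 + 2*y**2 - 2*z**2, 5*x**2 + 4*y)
2*x + 4*y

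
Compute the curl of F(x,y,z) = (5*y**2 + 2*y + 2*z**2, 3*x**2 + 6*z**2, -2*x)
(-12*z, 4*z + 2, 6*x - 10*y - 2)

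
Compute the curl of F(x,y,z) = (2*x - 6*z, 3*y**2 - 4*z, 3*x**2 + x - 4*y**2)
(4 - 8*y, -6*x - 7, 0)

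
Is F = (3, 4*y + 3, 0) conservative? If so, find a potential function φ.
Yes, F is conservative. φ = 3*x + 2*y**2 + 3*y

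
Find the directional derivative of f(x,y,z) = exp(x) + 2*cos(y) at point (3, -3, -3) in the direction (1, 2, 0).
sqrt(5)*(4*sin(3) + exp(3))/5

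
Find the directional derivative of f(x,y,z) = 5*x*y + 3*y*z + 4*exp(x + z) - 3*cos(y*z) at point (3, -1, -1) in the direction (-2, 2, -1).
-4*exp(2) - sin(1) + 37/3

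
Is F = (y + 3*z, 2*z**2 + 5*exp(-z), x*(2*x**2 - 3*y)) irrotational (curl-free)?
No, ∇×F = (-3*x - 4*z + 5*exp(-z), -6*x**2 + 3*y + 3, -1)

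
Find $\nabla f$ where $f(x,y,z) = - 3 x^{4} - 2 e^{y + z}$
(-12*x**3, -2*exp(y + z), -2*exp(y + z))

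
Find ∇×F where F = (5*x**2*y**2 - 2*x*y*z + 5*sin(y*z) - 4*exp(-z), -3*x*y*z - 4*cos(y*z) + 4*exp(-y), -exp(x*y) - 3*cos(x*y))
(3*x*y - x*exp(x*y) + 3*x*sin(x*y) - 4*y*sin(y*z), (y*(-2*x + exp(x*y) - 3*sin(x*y) + 5*cos(y*z))*exp(z) + 4)*exp(-z), -10*x**2*y + 2*x*z - 3*y*z - 5*z*cos(y*z))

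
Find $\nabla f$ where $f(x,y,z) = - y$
(0, -1, 0)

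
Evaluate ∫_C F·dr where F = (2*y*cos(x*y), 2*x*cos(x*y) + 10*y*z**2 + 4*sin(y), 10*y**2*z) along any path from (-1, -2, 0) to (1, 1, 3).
-4*cos(1) - 2*sin(2) + 4*cos(2) + 2*sin(1) + 45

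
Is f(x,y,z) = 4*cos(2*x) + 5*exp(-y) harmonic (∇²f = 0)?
No, ∇²f = -16*cos(2*x) + 5*exp(-y)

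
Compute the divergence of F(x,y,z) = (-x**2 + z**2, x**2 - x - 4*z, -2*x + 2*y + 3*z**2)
-2*x + 6*z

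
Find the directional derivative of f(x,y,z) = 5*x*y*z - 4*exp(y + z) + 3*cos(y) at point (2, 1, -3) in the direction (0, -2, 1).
2*sqrt(5)*(2 + 3*exp(2)*sin(1) + 35*exp(2))*exp(-2)/5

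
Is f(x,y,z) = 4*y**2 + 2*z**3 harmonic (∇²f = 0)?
No, ∇²f = 12*z + 8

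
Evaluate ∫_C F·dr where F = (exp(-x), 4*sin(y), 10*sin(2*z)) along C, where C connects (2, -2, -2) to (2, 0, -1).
-4 + 5*cos(4) - cos(2)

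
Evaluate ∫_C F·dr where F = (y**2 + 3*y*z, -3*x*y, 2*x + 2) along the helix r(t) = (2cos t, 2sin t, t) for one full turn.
4*pi*(1 - 3*pi)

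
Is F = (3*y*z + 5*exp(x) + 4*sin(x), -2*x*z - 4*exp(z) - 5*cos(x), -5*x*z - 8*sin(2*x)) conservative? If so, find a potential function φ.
No, ∇×F = (2*x + 4*exp(z), 3*y + 5*z + 16*cos(2*x), -5*z + 5*sin(x)) ≠ 0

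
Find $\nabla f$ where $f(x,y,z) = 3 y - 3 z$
(0, 3, -3)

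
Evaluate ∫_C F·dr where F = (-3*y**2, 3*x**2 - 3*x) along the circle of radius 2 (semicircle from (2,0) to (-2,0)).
32 - 6*pi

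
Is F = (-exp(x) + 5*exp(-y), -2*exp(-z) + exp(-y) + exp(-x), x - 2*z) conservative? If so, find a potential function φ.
No, ∇×F = (-2*exp(-z), -1, 5*exp(-y) - exp(-x)) ≠ 0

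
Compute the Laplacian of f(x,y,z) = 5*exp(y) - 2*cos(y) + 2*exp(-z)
5*exp(y) + 2*cos(y) + 2*exp(-z)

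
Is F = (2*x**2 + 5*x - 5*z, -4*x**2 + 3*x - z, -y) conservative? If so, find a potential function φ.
No, ∇×F = (0, -5, 3 - 8*x) ≠ 0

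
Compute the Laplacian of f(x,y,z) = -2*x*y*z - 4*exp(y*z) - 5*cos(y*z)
(y**2 + z**2)*(-4*exp(y*z) + 5*cos(y*z))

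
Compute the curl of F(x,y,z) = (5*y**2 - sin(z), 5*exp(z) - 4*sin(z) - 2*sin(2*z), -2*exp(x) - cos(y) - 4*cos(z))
(-5*exp(z) + sin(y) + 4*cos(z) + 4*cos(2*z), 2*exp(x) - cos(z), -10*y)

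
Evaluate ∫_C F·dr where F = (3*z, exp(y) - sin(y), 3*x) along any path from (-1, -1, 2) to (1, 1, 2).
2*sinh(1) + 12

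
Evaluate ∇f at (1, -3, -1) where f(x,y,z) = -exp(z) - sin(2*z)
(0, 0, -exp(-1) - 2*cos(2))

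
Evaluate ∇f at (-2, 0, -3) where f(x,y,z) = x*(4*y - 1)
(-1, -8, 0)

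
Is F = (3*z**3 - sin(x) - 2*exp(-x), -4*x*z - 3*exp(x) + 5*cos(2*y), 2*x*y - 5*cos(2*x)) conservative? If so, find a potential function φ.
No, ∇×F = (6*x, -2*y + 9*z**2 - 10*sin(2*x), -4*z - 3*exp(x)) ≠ 0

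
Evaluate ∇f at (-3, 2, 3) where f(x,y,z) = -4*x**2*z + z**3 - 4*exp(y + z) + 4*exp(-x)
(72 - 4*exp(3), -4*exp(5), -4*exp(5) - 9)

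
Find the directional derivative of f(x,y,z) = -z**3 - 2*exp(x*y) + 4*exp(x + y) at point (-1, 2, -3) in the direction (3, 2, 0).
4*sqrt(13)*(-2 + 5*exp(3))*exp(-2)/13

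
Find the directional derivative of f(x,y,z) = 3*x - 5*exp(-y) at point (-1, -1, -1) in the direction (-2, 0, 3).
-6*sqrt(13)/13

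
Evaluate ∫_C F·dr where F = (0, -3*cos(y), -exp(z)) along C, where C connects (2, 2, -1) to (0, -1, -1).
3*sin(1) + 3*sin(2)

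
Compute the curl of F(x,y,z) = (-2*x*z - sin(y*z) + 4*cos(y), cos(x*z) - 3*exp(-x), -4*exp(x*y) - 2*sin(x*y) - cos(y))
(-4*x*exp(x*y) + x*sin(x*z) - 2*x*cos(x*y) + sin(y), -2*x + 4*y*exp(x*y) + 2*y*cos(x*y) - y*cos(y*z), -z*sin(x*z) + z*cos(y*z) + 4*sin(y) + 3*exp(-x))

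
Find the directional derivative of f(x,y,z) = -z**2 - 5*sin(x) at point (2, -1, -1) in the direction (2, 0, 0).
-5*cos(2)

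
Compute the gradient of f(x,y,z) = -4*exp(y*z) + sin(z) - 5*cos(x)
(5*sin(x), -4*z*exp(y*z), -4*y*exp(y*z) + cos(z))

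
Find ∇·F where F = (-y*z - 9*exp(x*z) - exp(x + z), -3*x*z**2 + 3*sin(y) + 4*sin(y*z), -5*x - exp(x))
-9*z*exp(x*z) + 4*z*cos(y*z) - exp(x + z) + 3*cos(y)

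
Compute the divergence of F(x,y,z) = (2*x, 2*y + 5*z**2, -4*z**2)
4 - 8*z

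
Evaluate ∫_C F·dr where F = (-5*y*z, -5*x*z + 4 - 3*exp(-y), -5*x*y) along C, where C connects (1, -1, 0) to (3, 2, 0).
-3*E + 3*exp(-2) + 12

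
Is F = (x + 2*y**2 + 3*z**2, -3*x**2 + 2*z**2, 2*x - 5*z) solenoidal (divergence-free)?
No, ∇·F = -4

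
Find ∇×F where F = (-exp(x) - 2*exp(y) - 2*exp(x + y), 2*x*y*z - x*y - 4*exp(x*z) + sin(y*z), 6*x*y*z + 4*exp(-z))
(-2*x*y + 6*x*z + 4*x*exp(x*z) - y*cos(y*z), -6*y*z, 2*y*z - y - 4*z*exp(x*z) + 2*exp(y) + 2*exp(x + y))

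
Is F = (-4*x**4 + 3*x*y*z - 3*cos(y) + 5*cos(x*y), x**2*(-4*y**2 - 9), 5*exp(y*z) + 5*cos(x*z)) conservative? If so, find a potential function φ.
No, ∇×F = (5*z*exp(y*z), 3*x*y + 5*z*sin(x*z), -8*x*y**2 - 3*x*z + 5*x*sin(x*y) - 18*x - 3*sin(y)) ≠ 0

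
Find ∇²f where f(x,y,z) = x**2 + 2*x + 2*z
2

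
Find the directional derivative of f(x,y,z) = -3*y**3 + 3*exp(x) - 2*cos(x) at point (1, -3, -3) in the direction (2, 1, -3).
sqrt(14)*(-81 + 4*sin(1) + 6*E)/14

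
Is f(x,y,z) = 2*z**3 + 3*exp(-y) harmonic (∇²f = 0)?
No, ∇²f = 12*z + 3*exp(-y)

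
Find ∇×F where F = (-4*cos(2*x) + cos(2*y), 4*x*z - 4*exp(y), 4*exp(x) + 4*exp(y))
(-4*x + 4*exp(y), -4*exp(x), 4*z + 2*sin(2*y))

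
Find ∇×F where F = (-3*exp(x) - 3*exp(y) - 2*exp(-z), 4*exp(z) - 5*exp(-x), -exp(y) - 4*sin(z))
(-exp(y) - 4*exp(z), 2*exp(-z), 3*exp(y) + 5*exp(-x))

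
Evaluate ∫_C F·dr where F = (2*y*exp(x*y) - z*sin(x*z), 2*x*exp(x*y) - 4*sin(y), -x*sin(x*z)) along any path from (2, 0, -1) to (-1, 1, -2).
-6 + 2*exp(-1) + 4*cos(1)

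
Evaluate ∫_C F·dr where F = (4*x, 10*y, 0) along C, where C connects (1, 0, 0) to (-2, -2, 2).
26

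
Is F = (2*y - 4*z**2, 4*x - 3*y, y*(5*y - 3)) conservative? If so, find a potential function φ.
No, ∇×F = (10*y - 3, -8*z, 2) ≠ 0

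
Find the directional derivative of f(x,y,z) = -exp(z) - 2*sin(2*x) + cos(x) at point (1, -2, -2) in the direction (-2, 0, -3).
sqrt(13)*(2*(4*cos(2) + sin(1))*exp(2) + 3)*exp(-2)/13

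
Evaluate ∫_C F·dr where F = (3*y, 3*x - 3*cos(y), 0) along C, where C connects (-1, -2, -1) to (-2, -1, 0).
-3*sin(2) + 3*sin(1)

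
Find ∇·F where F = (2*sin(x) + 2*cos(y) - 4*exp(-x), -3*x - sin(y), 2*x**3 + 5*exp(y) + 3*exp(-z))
2*cos(x) - cos(y) - 3*exp(-z) + 4*exp(-x)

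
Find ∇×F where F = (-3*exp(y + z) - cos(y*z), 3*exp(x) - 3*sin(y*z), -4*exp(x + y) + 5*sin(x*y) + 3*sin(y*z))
(5*x*cos(x*y) + 3*y*cos(y*z) + 3*z*cos(y*z) - 4*exp(x + y), y*sin(y*z) - 5*y*cos(x*y) + 4*exp(x + y) - 3*exp(y + z), -z*sin(y*z) + 3*exp(x) + 3*exp(y + z))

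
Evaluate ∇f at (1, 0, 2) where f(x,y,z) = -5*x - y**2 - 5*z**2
(-5, 0, -20)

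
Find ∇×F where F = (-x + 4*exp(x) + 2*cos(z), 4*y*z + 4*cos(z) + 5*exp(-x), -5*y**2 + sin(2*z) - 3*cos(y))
(-14*y + 3*sin(y) + 4*sin(z), -2*sin(z), -5*exp(-x))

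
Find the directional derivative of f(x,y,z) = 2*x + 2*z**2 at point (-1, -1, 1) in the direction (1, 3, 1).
6*sqrt(11)/11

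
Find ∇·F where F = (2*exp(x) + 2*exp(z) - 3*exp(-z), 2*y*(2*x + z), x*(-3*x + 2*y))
4*x + 2*z + 2*exp(x)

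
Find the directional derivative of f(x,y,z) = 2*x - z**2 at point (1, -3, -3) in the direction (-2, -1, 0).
-4*sqrt(5)/5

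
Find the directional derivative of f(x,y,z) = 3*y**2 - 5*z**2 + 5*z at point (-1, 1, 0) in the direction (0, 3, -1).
13*sqrt(10)/10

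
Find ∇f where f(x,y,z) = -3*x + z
(-3, 0, 1)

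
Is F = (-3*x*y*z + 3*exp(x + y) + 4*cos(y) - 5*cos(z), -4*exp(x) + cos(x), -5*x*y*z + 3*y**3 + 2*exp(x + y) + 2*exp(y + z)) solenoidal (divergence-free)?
No, ∇·F = -5*x*y - 3*y*z + 3*exp(x + y) + 2*exp(y + z)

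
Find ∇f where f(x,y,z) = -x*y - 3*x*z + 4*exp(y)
(-y - 3*z, -x + 4*exp(y), -3*x)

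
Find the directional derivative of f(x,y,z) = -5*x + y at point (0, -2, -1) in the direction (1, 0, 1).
-5*sqrt(2)/2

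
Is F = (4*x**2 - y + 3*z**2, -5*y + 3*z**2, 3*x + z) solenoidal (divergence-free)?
No, ∇·F = 8*x - 4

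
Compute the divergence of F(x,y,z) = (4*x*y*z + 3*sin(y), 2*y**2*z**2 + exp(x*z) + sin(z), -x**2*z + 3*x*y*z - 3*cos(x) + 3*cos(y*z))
-x**2 + 3*x*y + 4*y*z**2 + 4*y*z - 3*y*sin(y*z)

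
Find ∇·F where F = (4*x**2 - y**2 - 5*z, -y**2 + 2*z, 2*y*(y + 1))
8*x - 2*y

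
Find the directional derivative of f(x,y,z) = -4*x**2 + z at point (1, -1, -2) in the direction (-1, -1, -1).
7*sqrt(3)/3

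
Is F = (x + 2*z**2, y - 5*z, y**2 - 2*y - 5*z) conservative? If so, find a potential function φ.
No, ∇×F = (2*y + 3, 4*z, 0) ≠ 0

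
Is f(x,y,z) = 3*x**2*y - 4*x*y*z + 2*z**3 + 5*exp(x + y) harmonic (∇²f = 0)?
No, ∇²f = 6*y + 12*z + 10*exp(x + y)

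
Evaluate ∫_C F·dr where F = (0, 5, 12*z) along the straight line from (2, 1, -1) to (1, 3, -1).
10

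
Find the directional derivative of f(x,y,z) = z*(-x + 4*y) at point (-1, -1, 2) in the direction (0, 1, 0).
8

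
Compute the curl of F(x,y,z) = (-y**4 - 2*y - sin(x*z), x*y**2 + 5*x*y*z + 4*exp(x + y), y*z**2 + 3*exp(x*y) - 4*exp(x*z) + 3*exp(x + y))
(-5*x*y + 3*x*exp(x*y) + z**2 + 3*exp(x + y), -x*cos(x*z) - 3*y*exp(x*y) + 4*z*exp(x*z) - 3*exp(x + y), 4*y**3 + y**2 + 5*y*z + 4*exp(x + y) + 2)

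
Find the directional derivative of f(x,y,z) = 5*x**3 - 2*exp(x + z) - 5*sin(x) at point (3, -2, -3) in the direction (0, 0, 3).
-2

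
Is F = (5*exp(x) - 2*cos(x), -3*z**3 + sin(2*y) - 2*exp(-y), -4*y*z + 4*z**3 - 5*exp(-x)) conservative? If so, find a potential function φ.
No, ∇×F = (z*(9*z - 4), -5*exp(-x), 0) ≠ 0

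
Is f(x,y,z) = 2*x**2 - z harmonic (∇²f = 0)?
No, ∇²f = 4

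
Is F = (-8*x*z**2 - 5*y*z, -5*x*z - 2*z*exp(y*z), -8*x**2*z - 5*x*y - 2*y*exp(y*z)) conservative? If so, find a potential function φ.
Yes, F is conservative. φ = -4*x**2*z**2 - 5*x*y*z - 2*exp(y*z)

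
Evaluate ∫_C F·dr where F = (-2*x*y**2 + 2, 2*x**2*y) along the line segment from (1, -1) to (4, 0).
-2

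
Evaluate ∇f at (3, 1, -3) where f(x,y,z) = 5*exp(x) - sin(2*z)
(5*exp(3), 0, -2*cos(6))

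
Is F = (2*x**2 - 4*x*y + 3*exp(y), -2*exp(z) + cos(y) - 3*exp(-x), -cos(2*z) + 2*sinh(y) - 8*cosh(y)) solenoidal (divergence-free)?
No, ∇·F = 4*x - 4*y - sin(y) + 2*sin(2*z)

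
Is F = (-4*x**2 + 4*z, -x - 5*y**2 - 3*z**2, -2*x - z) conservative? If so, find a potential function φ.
No, ∇×F = (6*z, 6, -1) ≠ 0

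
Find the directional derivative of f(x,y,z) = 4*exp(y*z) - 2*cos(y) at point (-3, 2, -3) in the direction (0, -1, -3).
-sqrt(10)*(6 + exp(6)*sin(2))*exp(-6)/5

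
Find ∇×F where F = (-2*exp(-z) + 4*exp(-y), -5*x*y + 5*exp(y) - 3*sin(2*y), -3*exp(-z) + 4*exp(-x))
(0, 2*exp(-z) + 4*exp(-x), -5*y + 4*exp(-y))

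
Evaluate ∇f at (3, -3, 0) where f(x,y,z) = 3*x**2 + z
(18, 0, 1)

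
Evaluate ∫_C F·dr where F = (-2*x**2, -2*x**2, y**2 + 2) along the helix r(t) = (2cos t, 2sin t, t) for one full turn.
8*pi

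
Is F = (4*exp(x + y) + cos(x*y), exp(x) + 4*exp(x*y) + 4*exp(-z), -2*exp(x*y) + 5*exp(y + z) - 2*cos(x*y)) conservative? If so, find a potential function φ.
No, ∇×F = (-2*x*exp(x*y) + 2*x*sin(x*y) + 5*exp(y + z) + 4*exp(-z), 2*y*(exp(x*y) - sin(x*y)), x*sin(x*y) + 4*y*exp(x*y) + exp(x) - 4*exp(x + y)) ≠ 0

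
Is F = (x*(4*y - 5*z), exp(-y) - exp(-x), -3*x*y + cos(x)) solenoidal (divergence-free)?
No, ∇·F = 4*y - 5*z - exp(-y)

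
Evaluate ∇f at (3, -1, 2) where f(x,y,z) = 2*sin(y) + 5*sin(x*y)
(-5*cos(3), 15*cos(3) + 2*cos(1), 0)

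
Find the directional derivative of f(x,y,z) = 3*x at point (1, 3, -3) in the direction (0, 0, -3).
0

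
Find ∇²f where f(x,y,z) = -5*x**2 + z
-10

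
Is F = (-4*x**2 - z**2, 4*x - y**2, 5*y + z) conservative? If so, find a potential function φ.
No, ∇×F = (5, -2*z, 4) ≠ 0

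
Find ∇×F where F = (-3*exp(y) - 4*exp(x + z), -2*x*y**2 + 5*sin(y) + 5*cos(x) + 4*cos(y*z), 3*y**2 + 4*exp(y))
(4*y*sin(y*z) + 6*y + 4*exp(y), -4*exp(x + z), -2*y**2 + 3*exp(y) - 5*sin(x))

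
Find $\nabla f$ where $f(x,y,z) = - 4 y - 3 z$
(0, -4, -3)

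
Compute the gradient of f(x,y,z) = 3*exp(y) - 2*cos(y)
(0, 3*exp(y) + 2*sin(y), 0)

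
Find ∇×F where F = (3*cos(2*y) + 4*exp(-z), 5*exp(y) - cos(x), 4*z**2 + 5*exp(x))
(0, -5*exp(x) - 4*exp(-z), sin(x) + 6*sin(2*y))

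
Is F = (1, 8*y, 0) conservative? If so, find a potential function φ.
Yes, F is conservative. φ = x + 4*y**2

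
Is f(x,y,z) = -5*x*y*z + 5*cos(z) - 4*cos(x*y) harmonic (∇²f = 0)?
No, ∇²f = 4*x**2*cos(x*y) + 4*y**2*cos(x*y) - 5*cos(z)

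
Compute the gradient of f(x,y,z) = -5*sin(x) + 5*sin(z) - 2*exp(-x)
(-5*cos(x) + 2*exp(-x), 0, 5*cos(z))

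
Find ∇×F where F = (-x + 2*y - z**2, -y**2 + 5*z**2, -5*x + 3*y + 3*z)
(3 - 10*z, 5 - 2*z, -2)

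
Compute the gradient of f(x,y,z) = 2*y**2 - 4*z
(0, 4*y, -4)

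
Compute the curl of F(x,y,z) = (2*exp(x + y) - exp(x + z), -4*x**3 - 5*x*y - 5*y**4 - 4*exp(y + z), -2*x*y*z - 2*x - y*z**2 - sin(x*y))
(-2*x*z - x*cos(x*y) - z**2 + 4*exp(y + z), 2*y*z + y*cos(x*y) - exp(x + z) + 2, -12*x**2 - 5*y - 2*exp(x + y))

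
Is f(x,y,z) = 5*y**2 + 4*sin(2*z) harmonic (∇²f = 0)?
No, ∇²f = 10 - 16*sin(2*z)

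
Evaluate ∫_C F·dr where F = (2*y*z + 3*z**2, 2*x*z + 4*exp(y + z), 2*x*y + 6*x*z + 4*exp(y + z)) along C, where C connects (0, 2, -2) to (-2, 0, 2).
-28 + 4*exp(2)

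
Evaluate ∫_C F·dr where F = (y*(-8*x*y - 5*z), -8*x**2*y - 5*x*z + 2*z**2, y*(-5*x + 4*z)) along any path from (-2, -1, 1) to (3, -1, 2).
14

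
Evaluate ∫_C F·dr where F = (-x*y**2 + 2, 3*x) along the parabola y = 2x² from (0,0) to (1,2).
16/3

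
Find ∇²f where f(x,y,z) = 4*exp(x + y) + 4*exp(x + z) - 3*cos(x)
8*exp(x + y) + 8*exp(x + z) + 3*cos(x)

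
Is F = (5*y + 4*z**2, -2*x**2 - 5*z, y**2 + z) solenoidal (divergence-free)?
No, ∇·F = 1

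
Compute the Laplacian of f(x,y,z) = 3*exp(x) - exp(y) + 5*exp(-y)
3*exp(x) - exp(y) + 5*exp(-y)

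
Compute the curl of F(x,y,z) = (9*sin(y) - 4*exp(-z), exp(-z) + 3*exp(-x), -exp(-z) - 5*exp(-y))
(exp(-z) + 5*exp(-y), 4*exp(-z), -9*cos(y) - 3*exp(-x))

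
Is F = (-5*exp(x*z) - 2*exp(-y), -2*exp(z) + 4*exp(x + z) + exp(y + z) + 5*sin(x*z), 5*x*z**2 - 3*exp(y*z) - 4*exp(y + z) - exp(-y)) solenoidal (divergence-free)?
No, ∇·F = 10*x*z - 3*y*exp(y*z) - 5*z*exp(x*z) - 3*exp(y + z)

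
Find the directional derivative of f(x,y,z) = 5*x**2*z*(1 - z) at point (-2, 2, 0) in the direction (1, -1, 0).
0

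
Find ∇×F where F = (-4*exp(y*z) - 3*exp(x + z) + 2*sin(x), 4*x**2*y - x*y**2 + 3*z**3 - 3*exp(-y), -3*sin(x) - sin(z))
(-9*z**2, -4*y*exp(y*z) - 3*exp(x + z) + 3*cos(x), 8*x*y - y**2 + 4*z*exp(y*z))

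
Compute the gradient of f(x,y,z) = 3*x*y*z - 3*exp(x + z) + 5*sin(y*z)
(3*y*z - 3*exp(x + z), z*(3*x + 5*cos(y*z)), 3*x*y + 5*y*cos(y*z) - 3*exp(x + z))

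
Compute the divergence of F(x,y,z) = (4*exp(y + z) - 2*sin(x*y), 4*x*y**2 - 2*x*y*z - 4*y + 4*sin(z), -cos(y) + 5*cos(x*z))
8*x*y - 2*x*z - 5*x*sin(x*z) - 2*y*cos(x*y) - 4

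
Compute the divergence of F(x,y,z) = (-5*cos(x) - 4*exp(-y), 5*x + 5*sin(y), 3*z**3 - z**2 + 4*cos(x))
9*z**2 - 2*z + 5*sin(x) + 5*cos(y)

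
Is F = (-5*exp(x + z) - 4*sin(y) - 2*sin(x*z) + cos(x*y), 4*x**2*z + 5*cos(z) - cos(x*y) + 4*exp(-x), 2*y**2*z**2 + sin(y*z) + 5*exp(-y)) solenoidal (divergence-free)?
No, ∇·F = x*sin(x*y) + 4*y**2*z - y*sin(x*y) + y*cos(y*z) - 2*z*cos(x*z) - 5*exp(x + z)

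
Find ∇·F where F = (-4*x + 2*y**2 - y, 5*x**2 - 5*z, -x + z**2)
2*z - 4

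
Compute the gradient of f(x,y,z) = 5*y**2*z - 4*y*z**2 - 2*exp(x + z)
(-2*exp(x + z), 2*z*(5*y - 2*z), 5*y**2 - 8*y*z - 2*exp(x + z))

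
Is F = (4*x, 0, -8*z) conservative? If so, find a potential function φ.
Yes, F is conservative. φ = 2*x**2 - 4*z**2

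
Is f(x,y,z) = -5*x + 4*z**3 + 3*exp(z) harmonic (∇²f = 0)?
No, ∇²f = 24*z + 3*exp(z)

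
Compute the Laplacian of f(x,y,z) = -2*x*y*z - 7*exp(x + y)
-14*exp(x + y)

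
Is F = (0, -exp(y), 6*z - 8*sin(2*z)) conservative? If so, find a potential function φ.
Yes, F is conservative. φ = 3*z**2 - exp(y) + 4*cos(2*z)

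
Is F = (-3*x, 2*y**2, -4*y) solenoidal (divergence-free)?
No, ∇·F = 4*y - 3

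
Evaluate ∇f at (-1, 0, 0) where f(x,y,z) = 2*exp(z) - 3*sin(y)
(0, -3, 2)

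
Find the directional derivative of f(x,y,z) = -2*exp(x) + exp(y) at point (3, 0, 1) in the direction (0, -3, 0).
-1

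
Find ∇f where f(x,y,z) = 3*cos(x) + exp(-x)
(-3*sin(x) - exp(-x), 0, 0)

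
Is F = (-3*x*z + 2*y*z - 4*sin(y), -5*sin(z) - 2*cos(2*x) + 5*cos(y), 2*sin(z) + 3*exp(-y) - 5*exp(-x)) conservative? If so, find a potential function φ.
No, ∇×F = (5*cos(z) - 3*exp(-y), -3*x + 2*y - 5*exp(-x), -2*z + 4*sin(2*x) + 4*cos(y)) ≠ 0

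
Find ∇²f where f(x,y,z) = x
0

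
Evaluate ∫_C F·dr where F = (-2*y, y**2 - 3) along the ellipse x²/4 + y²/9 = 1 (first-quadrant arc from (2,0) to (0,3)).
3*pi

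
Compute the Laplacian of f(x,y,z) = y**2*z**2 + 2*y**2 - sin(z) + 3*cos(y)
2*y**2 + 2*z**2 + sin(z) - 3*cos(y) + 4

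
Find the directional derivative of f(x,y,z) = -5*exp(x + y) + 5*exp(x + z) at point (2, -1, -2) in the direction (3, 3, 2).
5*sqrt(22)*(5 - 6*E)/22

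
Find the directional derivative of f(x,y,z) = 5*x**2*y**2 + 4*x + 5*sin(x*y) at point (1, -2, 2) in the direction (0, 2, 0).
-20 + 5*cos(2)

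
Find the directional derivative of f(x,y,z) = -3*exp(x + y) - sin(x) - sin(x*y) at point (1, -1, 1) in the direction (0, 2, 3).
-2*sqrt(13)*(cos(1) + 3)/13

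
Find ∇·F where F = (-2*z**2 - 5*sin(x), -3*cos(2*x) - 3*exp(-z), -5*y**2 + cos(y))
-5*cos(x)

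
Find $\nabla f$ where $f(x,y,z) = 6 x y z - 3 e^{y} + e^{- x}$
(6*y*z - exp(-x), 6*x*z - 3*exp(y), 6*x*y)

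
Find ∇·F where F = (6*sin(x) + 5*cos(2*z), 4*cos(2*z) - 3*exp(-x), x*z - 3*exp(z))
x - 3*exp(z) + 6*cos(x)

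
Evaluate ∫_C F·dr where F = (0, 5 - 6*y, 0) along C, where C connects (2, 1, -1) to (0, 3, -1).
-14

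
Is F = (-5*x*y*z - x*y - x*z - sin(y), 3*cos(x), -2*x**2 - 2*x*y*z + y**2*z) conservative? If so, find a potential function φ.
No, ∇×F = (2*z*(-x + y), -5*x*y + 3*x + 2*y*z, 5*x*z + x - 3*sin(x) + cos(y)) ≠ 0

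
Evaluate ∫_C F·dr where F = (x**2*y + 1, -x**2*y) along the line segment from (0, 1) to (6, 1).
78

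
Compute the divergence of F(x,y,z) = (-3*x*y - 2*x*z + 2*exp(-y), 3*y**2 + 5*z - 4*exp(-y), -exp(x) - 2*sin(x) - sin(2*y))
3*y - 2*z + 4*exp(-y)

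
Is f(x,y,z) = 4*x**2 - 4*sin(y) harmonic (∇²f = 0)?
No, ∇²f = 4*sin(y) + 8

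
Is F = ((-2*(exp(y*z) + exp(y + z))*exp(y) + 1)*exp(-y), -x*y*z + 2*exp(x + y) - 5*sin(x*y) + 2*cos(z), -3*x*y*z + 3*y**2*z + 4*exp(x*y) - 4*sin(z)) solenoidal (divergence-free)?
No, ∇·F = -3*x*y - x*z - 5*x*cos(x*y) + 3*y**2 + 2*exp(x + y) - 4*cos(z)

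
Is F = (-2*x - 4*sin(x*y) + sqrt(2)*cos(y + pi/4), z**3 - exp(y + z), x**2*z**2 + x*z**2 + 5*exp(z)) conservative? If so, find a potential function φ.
No, ∇×F = (-3*z**2 + exp(y + z), z**2*(-2*x - 1), 4*x*cos(x*y) + sqrt(2)*sin(y + pi/4)) ≠ 0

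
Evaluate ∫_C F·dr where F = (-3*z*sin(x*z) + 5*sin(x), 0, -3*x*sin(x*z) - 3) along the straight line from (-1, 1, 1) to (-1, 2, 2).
-3 - 3*cos(1) + 3*cos(2)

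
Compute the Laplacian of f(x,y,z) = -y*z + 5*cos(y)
-5*cos(y)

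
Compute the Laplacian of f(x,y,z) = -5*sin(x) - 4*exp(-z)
5*sin(x) - 4*exp(-z)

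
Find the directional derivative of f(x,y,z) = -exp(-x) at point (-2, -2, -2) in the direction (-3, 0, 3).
-sqrt(2)*exp(2)/2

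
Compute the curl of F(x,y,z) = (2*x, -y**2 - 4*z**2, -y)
(8*z - 1, 0, 0)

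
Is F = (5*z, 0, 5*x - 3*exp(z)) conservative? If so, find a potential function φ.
Yes, F is conservative. φ = 5*x*z - 3*exp(z)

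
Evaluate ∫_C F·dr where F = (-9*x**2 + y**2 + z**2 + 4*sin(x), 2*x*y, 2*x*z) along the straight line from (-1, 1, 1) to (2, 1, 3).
-5 - 4*cos(2) + 4*cos(1)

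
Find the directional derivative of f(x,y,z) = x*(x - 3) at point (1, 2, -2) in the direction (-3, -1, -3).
3*sqrt(19)/19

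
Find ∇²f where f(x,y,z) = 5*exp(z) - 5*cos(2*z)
5*exp(z) + 20*cos(2*z)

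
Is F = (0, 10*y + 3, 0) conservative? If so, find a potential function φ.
Yes, F is conservative. φ = y*(5*y + 3)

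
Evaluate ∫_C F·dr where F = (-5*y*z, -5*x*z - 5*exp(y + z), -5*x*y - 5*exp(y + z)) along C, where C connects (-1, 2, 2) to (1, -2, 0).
-20 - 5*exp(-2) + 5*exp(4)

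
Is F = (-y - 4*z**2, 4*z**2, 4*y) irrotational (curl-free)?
No, ∇×F = (4 - 8*z, -8*z, 1)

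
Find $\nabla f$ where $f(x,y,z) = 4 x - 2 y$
(4, -2, 0)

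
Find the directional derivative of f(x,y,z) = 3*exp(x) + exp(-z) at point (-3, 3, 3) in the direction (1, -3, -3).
6*sqrt(19)*exp(-3)/19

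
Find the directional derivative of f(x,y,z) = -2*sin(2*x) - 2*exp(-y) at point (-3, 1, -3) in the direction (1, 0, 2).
-4*sqrt(5)*cos(6)/5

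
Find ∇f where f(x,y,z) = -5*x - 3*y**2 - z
(-5, -6*y, -1)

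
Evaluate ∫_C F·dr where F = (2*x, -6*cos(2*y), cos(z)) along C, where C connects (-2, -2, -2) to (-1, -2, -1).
-3 - sin(1) + sin(2)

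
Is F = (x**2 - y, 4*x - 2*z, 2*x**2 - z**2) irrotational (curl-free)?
No, ∇×F = (2, -4*x, 5)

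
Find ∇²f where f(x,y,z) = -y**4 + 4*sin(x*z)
-4*x**2*sin(x*z) - 12*y**2 - 4*z**2*sin(x*z)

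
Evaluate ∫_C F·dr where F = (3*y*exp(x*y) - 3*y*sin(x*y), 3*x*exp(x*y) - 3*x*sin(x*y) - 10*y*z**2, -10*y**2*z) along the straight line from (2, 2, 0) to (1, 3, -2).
-180 - 3*exp(4) + 3*cos(3) - 3*cos(4) + 3*exp(3)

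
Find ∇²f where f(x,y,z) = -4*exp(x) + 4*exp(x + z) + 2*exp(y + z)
-4*exp(x) + 8*exp(x + z) + 4*exp(y + z)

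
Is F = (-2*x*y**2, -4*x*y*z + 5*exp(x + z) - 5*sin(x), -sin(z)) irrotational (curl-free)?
No, ∇×F = (4*x*y - 5*exp(x + z), 0, 4*x*y - 4*y*z + 5*exp(x + z) - 5*cos(x))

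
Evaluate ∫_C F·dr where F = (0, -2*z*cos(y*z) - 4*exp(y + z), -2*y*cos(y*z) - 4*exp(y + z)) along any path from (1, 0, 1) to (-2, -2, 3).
2*sin(6)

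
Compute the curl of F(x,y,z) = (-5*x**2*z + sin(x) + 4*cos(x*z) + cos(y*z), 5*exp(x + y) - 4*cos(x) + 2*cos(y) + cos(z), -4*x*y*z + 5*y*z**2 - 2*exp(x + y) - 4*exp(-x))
(-4*x*z + 5*z**2 - 2*exp(x + y) + sin(z), -5*x**2 - 4*x*sin(x*z) + 4*y*z - y*sin(y*z) + 2*exp(x + y) - 4*exp(-x), z*sin(y*z) + 5*exp(x + y) + 4*sin(x))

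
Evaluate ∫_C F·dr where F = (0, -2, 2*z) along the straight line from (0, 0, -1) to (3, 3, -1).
-6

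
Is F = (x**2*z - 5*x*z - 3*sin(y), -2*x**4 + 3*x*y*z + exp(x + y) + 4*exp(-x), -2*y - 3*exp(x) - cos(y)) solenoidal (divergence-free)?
No, ∇·F = 5*x*z - 5*z + exp(x + y)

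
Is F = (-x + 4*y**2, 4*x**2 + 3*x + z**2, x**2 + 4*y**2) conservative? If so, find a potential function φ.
No, ∇×F = (8*y - 2*z, -2*x, 8*x - 8*y + 3) ≠ 0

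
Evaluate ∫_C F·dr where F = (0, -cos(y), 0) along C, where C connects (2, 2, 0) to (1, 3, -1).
-sin(3) + sin(2)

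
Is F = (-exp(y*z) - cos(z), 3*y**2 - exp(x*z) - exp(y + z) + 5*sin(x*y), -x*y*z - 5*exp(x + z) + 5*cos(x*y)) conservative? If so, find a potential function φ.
No, ∇×F = (-x*z + x*exp(x*z) - 5*x*sin(x*y) + exp(y + z), y*z - y*exp(y*z) + 5*y*sin(x*y) + 5*exp(x + z) + sin(z), 5*y*cos(x*y) - z*exp(x*z) + z*exp(y*z)) ≠ 0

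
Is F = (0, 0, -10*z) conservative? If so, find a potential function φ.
Yes, F is conservative. φ = -5*z**2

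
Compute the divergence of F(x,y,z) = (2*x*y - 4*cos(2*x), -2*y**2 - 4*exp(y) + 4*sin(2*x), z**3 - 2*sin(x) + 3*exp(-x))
-2*y + 3*z**2 - 4*exp(y) + 8*sin(2*x)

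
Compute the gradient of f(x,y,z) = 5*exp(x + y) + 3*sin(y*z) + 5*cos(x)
(5*exp(x + y) - 5*sin(x), 3*z*cos(y*z) + 5*exp(x + y), 3*y*cos(y*z))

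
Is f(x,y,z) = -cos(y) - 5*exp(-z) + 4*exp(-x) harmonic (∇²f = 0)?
No, ∇²f = cos(y) - 5*exp(-z) + 4*exp(-x)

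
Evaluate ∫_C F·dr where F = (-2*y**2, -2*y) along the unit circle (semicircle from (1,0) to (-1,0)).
8/3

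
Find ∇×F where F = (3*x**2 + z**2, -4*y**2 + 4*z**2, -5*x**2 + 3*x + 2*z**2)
(-8*z, 10*x + 2*z - 3, 0)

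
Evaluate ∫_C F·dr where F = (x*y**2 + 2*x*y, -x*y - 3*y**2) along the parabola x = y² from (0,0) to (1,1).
-7/60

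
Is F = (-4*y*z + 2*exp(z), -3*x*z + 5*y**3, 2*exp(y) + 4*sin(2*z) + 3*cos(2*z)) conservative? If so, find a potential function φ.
No, ∇×F = (3*x + 2*exp(y), -4*y + 2*exp(z), z) ≠ 0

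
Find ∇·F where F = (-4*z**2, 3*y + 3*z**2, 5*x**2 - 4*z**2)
3 - 8*z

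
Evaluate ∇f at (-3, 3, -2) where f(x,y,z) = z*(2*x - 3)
(-4, 0, -9)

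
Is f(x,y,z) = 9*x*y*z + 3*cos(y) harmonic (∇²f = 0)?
No, ∇²f = -3*cos(y)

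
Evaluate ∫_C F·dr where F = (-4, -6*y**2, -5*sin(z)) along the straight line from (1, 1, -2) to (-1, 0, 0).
15 - 5*cos(2)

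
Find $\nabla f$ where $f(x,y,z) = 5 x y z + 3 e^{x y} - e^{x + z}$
(5*y*z + 3*y*exp(x*y) - exp(x + z), x*(5*z + 3*exp(x*y)), 5*x*y - exp(x + z))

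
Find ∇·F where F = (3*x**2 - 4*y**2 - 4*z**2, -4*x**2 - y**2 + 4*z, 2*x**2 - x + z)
6*x - 2*y + 1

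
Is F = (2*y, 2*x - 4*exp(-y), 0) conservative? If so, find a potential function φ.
Yes, F is conservative. φ = 2*x*y + 4*exp(-y)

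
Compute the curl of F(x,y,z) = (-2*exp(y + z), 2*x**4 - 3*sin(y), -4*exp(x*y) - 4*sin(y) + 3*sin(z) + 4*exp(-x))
(-4*x*exp(x*y) - 4*cos(y), 4*y*exp(x*y) - 2*exp(y + z) + 4*exp(-x), 8*x**3 + 2*exp(y + z))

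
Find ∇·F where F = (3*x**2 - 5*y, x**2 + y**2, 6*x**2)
6*x + 2*y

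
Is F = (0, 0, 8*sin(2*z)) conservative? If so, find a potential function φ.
Yes, F is conservative. φ = -4*cos(2*z)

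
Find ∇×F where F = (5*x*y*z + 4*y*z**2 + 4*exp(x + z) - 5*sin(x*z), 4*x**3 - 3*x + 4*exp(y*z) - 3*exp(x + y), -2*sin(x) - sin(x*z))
(-4*y*exp(y*z), 5*x*y - 5*x*cos(x*z) + 8*y*z + z*cos(x*z) + 4*exp(x + z) + 2*cos(x), 12*x**2 - 5*x*z - 4*z**2 - 3*exp(x + y) - 3)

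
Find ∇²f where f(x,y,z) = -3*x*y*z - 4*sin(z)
4*sin(z)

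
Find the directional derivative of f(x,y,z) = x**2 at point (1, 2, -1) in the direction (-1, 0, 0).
-2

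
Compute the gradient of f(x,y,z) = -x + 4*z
(-1, 0, 4)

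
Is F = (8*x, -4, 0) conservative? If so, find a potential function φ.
Yes, F is conservative. φ = 4*x**2 - 4*y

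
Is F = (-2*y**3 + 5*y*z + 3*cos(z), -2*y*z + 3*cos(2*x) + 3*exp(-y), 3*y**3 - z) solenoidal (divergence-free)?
No, ∇·F = -2*z - 1 - 3*exp(-y)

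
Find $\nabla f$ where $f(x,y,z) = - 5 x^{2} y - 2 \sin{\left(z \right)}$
(-10*x*y, -5*x**2, -2*cos(z))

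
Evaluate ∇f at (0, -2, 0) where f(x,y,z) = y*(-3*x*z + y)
(0, -4, 0)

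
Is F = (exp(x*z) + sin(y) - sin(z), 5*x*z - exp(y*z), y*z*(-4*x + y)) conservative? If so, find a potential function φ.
No, ∇×F = (-5*x + y*z + y*exp(y*z) - z*(4*x - y), x*exp(x*z) + 4*y*z - cos(z), 5*z - cos(y)) ≠ 0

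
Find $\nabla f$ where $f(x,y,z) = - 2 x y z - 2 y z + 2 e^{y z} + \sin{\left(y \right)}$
(-2*y*z, -2*x*z + 2*z*exp(y*z) - 2*z + cos(y), 2*y*(-x + exp(y*z) - 1))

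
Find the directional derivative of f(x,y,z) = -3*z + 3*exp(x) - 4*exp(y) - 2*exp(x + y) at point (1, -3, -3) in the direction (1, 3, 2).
sqrt(14)*(-6*exp(3) - 8*E - 12 + 3*exp(4))*exp(-3)/14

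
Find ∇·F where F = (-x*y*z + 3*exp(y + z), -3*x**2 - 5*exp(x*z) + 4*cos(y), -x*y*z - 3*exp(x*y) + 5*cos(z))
-x*y - y*z - 4*sin(y) - 5*sin(z)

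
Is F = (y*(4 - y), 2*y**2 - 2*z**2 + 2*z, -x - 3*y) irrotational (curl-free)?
No, ∇×F = (4*z - 5, 1, 2*y - 4)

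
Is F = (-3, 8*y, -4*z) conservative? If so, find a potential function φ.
Yes, F is conservative. φ = -3*x + 4*y**2 - 2*z**2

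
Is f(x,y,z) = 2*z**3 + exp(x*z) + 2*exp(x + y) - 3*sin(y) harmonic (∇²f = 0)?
No, ∇²f = x**2*exp(x*z) + z**2*exp(x*z) + 12*z + 4*exp(x + y) + 3*sin(y)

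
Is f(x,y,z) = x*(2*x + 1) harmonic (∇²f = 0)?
No, ∇²f = 4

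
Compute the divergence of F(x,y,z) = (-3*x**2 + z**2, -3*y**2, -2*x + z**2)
-6*x - 6*y + 2*z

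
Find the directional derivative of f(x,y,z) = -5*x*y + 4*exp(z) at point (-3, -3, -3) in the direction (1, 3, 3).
12*sqrt(19)*(1 + 5*exp(3))*exp(-3)/19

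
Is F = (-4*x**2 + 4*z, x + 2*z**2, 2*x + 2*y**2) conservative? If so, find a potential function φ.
No, ∇×F = (4*y - 4*z, 2, 1) ≠ 0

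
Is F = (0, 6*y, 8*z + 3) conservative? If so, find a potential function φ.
Yes, F is conservative. φ = 3*y**2 + 4*z**2 + 3*z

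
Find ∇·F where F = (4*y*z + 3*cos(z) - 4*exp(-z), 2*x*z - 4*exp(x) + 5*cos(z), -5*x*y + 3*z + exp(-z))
3 - exp(-z)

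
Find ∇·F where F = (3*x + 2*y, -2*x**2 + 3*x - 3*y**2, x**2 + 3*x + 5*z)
8 - 6*y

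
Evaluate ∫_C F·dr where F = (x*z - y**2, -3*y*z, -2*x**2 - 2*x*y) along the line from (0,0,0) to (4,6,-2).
200/3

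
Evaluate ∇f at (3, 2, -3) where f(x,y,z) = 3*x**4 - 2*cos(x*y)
(4*sin(6) + 324, 6*sin(6), 0)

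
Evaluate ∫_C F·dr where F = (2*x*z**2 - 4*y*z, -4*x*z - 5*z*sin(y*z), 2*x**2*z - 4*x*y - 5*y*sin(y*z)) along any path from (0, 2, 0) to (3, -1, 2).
5*cos(2) + 55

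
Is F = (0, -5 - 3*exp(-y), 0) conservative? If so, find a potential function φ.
Yes, F is conservative. φ = -5*y + 3*exp(-y)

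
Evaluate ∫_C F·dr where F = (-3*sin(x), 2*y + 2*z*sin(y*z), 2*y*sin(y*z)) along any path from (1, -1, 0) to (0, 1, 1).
5 - 5*cos(1)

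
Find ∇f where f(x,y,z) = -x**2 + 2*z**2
(-2*x, 0, 4*z)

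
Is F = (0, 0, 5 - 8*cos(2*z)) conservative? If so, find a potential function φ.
Yes, F is conservative. φ = 5*z - 4*sin(2*z)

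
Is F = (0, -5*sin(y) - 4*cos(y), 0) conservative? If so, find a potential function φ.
Yes, F is conservative. φ = -4*sin(y) + 5*cos(y)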